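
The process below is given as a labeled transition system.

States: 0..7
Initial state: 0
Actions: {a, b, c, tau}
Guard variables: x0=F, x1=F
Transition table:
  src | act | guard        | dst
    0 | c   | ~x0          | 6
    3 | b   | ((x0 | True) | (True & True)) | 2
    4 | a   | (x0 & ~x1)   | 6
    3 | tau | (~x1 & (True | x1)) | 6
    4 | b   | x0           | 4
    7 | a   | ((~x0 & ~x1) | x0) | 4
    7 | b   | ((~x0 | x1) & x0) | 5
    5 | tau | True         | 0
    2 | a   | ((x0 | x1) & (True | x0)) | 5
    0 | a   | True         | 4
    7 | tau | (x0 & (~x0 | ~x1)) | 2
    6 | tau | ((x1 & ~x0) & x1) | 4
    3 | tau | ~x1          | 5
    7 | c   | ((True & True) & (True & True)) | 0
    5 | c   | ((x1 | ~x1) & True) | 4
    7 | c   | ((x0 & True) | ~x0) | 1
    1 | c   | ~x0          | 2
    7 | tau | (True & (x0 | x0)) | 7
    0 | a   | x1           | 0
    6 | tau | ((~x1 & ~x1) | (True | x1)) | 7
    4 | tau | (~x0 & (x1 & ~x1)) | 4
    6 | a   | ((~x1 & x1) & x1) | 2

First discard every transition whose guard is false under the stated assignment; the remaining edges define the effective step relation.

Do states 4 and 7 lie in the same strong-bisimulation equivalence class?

Bisimulation quotient by refinement:
  P[0] = {{0,1,2,3,4,5,6,7}}
  P[1] = {{0,7},{1},{2,4},{3},{5},{6}}
  P[2] = {{0},{1},{2,4},{3},{5},{6},{7}}
7 equivalence class(es) (converged in 3)
4∈{2,4}, 7∈{7}

Answer: NOT BISIMILAR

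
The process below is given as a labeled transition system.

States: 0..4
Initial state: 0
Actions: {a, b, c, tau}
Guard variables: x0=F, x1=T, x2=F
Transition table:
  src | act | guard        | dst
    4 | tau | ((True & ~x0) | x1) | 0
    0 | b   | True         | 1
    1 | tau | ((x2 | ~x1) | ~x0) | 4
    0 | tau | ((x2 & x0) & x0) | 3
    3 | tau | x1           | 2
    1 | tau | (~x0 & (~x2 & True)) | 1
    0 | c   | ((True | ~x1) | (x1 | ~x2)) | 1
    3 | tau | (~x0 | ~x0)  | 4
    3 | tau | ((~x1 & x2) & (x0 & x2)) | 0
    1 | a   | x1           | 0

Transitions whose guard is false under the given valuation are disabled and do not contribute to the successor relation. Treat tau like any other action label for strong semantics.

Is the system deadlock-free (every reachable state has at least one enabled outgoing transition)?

Reach set: {0,1,4}
  0: b→1  c→1  [deg 2]
  1: a→0  tau→1  tau→4  [deg 3]
  4: tau→0  [deg 1]

Answer: DEADLOCK-FREE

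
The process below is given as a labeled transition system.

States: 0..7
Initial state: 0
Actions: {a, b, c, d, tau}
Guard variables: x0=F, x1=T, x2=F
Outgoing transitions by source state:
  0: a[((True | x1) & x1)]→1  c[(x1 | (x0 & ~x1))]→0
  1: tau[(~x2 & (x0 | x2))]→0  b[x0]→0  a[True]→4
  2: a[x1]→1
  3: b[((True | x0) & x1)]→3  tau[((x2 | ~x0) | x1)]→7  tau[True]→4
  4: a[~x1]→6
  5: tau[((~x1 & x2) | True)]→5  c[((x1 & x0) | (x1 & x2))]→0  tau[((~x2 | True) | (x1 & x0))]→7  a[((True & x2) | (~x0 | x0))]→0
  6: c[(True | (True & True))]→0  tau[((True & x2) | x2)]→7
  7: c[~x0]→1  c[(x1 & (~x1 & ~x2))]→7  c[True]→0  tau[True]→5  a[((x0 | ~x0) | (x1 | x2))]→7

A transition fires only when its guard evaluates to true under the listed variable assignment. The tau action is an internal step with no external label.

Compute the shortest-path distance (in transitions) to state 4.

Layered search for 4:
  Layer 0: {0}
  Layer 1: {1}
  Layer 2: {4}
first hit 4 at d=2 via a·a

Answer: 2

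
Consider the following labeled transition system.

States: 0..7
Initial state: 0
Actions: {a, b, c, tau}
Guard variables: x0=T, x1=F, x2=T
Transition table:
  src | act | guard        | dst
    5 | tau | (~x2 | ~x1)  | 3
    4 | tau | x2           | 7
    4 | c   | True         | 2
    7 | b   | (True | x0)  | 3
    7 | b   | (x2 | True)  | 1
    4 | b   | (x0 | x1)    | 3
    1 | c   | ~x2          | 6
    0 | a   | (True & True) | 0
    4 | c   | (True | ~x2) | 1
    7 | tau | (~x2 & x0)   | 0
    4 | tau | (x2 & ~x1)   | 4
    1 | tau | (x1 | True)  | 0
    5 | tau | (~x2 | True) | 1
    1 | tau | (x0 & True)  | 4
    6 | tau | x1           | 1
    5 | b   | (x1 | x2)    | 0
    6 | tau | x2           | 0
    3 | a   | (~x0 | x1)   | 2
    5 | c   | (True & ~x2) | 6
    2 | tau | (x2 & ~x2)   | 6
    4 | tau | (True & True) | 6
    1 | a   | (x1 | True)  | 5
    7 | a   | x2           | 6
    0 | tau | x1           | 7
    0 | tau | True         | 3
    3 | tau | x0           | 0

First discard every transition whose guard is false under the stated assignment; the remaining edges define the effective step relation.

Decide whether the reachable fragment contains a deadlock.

Answer: DEADLOCK-FREE

Analysis:
R = {0,3}
  0: a→0  tau→3  [deg 2]
  3: tau→0  [deg 1]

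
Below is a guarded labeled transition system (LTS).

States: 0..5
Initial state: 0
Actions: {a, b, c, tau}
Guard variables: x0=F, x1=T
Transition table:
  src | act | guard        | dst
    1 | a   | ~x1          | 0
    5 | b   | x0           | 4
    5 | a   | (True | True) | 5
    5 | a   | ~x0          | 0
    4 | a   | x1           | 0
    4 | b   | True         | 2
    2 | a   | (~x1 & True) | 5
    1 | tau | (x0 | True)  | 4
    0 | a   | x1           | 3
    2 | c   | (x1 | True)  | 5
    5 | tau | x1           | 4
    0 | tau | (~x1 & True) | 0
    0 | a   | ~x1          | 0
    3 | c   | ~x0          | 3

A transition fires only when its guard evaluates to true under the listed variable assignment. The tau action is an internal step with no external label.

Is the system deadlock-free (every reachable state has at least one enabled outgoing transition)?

Answer: DEADLOCK-FREE

Working:
Reachable = {0,3}
  0: a→3  [deg 1]
  3: c→3  [deg 1]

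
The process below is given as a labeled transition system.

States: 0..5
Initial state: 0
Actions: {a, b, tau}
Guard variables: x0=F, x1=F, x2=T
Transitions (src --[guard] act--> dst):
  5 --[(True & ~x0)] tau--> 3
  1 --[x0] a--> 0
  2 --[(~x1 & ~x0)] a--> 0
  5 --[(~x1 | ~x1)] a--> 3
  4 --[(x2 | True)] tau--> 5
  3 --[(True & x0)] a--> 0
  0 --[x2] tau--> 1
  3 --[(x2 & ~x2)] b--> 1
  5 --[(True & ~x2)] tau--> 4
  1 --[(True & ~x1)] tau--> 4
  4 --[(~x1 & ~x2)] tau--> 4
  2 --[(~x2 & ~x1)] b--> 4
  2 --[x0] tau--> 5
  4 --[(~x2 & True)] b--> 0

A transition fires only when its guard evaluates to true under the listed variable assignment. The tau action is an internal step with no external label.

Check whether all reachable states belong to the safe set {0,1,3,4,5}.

Allowed set {0,1,3,4,5}
Reach set: {0,1,3,4,5}
  0: ok
  1: ok
  3: ok
  4: ok
  5: ok

Answer: INVARIANT HOLDS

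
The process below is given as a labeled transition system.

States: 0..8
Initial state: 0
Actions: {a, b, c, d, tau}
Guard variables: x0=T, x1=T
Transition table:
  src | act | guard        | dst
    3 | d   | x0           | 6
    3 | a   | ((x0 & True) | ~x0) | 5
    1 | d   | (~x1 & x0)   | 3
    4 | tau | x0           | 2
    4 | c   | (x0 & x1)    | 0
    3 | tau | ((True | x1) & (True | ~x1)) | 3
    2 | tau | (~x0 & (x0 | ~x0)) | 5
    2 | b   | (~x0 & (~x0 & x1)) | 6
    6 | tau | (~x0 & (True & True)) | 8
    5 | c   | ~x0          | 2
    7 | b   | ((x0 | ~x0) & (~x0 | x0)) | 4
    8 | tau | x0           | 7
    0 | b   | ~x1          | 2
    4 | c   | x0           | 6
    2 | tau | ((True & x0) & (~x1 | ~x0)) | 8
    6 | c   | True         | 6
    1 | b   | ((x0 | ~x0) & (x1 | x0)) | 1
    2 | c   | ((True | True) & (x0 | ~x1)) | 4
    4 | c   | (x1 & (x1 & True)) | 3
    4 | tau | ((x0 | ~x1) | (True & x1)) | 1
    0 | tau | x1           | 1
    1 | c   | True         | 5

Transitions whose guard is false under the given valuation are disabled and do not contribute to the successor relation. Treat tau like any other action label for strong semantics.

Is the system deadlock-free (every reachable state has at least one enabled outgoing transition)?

Answer: DEADLOCK at state 5

Analysis:
Reachable = {0,1,5}
  0: tau→1  [deg 1]
  1: b→1  c→5  [deg 2]
  5: ∅  [STUCK]
Path to 5: tau·c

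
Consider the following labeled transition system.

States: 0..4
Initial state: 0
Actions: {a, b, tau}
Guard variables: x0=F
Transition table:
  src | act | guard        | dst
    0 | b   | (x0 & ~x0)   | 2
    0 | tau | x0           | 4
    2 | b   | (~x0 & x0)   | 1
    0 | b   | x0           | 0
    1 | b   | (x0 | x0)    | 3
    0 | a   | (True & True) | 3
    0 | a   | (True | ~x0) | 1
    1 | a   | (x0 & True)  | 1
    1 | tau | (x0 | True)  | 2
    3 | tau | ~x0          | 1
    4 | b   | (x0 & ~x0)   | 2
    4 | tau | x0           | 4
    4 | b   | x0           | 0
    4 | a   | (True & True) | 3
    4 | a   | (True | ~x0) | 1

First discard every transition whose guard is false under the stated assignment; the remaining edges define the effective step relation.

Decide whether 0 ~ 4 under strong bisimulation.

Compute ~ classes (split until stable):
  π0 = {{0,1,2,3,4}}
  π1 = {{0,4},{1,3},{2}}
  π2 = {{0,4},{1},{2},{3}}
Fixed point at round 3; 4 class(es).
0∈{0,4}, 4∈{0,4}

Answer: BISIMILAR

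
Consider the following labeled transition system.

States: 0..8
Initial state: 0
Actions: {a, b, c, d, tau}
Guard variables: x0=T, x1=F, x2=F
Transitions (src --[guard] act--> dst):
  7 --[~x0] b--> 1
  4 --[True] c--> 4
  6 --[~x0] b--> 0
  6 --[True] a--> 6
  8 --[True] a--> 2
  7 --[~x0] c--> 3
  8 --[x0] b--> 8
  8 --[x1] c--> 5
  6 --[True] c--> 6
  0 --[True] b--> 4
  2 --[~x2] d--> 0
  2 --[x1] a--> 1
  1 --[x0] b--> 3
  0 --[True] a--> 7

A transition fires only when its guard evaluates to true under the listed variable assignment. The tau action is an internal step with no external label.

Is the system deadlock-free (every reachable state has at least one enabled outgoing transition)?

Answer: DEADLOCK at state 7

Working:
R = {0,4,7}
  0: a→7  b→4  [deg 2]
  4: c→4  [deg 1]
  7: ∅  [no exit]
trace reaching 7: a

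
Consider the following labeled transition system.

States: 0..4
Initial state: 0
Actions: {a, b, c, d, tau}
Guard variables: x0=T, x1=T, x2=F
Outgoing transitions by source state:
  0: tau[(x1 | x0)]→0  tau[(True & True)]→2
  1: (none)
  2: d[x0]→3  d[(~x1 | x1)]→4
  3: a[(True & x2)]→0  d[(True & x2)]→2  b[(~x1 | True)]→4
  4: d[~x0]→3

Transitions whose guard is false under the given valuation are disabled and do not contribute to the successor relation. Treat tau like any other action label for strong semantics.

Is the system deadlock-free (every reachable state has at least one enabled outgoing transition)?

Answer: DEADLOCK at state 4

Working:
Reach set: {0,2,3,4}
  0: tau→0  tau→2  [2 exit(s)]
  2: d→3  d→4  [2 exit(s)]
  3: b→4  [1 exit(s)]
  4: ∅  [no exit]
trace reaching 4: tau·d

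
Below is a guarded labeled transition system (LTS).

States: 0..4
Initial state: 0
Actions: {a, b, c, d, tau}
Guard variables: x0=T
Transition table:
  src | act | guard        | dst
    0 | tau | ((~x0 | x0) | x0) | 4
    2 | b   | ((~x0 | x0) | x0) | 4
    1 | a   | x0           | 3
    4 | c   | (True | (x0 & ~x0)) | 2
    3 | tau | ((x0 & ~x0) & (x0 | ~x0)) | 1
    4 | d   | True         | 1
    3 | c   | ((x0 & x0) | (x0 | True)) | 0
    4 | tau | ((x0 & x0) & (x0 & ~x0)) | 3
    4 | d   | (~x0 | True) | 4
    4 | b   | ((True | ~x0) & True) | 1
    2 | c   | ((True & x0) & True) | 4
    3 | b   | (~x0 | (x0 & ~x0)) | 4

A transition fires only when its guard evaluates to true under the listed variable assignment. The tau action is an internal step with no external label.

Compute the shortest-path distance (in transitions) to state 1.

Answer: 2

Trace:
Breadth-first toward 1:
  Layer 0: {0}
  Layer 1: {4}
  Layer 2: {1,2}
depth(1)=2, e.g. tau·b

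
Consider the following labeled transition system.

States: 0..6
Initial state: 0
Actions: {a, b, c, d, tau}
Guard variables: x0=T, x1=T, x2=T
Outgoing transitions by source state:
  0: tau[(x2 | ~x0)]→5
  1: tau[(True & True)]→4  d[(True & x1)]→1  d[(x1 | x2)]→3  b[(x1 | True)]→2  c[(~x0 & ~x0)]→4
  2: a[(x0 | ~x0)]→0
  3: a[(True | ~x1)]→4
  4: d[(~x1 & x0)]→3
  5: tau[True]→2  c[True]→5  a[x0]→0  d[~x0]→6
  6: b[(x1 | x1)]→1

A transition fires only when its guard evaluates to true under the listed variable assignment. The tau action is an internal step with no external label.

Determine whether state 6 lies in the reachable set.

Answer: UNREACHABLE

Working:
Guard filter leaves 11 enabled edge(s).
Layer 0: {0}
Layer 1: {5}  total {0,5}
Layer 2: {2}  total {0,2,5}
Reach set: {0,2,5}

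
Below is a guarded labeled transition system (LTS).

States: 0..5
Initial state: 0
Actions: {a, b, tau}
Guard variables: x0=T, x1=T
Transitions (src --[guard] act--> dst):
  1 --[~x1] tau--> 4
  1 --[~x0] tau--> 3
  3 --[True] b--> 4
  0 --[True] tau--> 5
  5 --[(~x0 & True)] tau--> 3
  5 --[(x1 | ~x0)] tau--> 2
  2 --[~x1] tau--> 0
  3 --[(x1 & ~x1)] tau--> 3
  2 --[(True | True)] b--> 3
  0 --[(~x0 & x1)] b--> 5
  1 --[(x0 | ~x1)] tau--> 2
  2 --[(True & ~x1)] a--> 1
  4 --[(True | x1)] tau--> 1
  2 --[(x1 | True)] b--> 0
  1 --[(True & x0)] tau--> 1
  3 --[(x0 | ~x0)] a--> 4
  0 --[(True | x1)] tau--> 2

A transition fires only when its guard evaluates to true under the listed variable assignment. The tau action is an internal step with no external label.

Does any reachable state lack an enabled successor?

Reach set: {0,1,2,3,4,5}
  0: tau→2  tau→5  [2 exit(s)]
  1: tau→1  tau→2  [2 exit(s)]
  2: b→0  b→3  [2 exit(s)]
  3: a→4  b→4  [2 exit(s)]
  4: tau→1  [1 exit(s)]
  5: tau→2  [1 exit(s)]

Answer: DEADLOCK-FREE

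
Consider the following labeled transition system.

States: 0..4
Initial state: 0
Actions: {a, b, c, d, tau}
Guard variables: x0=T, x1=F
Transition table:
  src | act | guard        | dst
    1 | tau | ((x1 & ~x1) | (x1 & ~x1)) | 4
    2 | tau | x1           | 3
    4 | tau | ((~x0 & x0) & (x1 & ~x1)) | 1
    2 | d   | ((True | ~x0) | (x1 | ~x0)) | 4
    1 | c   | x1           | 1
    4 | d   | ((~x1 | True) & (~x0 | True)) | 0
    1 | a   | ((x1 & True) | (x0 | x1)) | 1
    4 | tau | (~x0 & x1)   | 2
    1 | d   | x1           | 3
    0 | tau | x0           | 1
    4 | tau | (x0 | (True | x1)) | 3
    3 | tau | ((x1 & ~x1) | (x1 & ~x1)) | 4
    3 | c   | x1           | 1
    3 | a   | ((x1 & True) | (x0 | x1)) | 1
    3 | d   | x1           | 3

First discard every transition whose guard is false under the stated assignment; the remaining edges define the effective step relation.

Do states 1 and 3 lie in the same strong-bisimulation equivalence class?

Answer: BISIMILAR

Trace:
Compute ~ classes (split until stable):
  round 0: {{0,1,2,3,4}}
  round 1: {{0},{1,3},{2},{4}}
Fixed point at round 2; 4 class(es).
[1]={1,3}  [3]={1,3}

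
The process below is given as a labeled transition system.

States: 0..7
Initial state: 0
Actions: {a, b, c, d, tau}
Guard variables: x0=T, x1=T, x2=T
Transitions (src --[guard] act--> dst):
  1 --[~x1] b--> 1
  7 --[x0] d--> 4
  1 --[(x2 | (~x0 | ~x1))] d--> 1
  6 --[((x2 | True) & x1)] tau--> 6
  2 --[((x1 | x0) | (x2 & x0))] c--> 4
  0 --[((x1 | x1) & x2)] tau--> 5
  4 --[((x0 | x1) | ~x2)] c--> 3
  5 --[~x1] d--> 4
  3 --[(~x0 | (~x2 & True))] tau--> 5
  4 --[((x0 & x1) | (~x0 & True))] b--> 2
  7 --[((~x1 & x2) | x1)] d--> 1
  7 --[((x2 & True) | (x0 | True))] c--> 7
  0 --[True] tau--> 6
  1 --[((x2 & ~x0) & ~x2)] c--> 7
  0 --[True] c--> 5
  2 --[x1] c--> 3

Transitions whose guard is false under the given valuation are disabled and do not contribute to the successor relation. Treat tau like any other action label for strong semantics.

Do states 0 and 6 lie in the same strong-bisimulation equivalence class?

Refine partition for ~:
  P[0] = {{0,1,2,3,4,5,6,7}}
  P[1] = {{0},{1},{2},{3,5},{4},{6},{7}}
Fixed point at round 2; 7 class(es).
class of 0: {0}; class of 6: {6}

Answer: NOT BISIMILAR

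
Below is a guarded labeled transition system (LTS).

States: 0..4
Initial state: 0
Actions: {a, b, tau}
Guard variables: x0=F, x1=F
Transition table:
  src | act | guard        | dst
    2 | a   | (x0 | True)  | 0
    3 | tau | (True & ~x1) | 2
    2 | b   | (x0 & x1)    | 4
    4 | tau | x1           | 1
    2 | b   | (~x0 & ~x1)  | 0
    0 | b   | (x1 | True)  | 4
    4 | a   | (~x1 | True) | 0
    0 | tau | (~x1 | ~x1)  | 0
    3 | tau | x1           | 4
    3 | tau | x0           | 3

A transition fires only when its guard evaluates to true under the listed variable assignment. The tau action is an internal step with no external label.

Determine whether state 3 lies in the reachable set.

Answer: UNREACHABLE

Analysis:
After dropping false guards: 6 live edges.
Layer 0: {0}
Layer 1: {4}  total {0,4}
R = {0,4}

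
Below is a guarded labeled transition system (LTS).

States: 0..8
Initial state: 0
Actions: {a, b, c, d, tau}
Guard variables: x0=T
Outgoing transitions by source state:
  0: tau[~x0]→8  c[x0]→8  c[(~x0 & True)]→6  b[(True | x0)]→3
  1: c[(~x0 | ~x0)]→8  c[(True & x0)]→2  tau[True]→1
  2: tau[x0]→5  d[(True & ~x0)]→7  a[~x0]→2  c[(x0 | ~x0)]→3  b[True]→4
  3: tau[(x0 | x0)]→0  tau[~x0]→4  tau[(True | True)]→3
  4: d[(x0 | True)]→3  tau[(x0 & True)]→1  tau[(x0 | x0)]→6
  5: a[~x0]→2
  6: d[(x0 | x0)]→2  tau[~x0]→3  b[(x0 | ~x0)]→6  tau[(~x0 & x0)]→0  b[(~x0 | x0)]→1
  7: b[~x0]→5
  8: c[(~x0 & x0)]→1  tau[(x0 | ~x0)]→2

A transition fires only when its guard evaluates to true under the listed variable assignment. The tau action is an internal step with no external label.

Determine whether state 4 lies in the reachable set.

Answer: REACHABLE

Working:
16 transition(s) survive guard evaluation.
L0 = {0}
L1 = {3,8}  now seen {0,3,8}
L2 = {2}  now seen {0,2,3,8}
L3 = {4,5}  now seen {0,2,3,4,5,8}
L4 = {1,6}  now seen {0,1,2,3,4,5,6,8}
Reach set: {0,1,2,3,4,5,6,8}
Path to 4: c·tau·b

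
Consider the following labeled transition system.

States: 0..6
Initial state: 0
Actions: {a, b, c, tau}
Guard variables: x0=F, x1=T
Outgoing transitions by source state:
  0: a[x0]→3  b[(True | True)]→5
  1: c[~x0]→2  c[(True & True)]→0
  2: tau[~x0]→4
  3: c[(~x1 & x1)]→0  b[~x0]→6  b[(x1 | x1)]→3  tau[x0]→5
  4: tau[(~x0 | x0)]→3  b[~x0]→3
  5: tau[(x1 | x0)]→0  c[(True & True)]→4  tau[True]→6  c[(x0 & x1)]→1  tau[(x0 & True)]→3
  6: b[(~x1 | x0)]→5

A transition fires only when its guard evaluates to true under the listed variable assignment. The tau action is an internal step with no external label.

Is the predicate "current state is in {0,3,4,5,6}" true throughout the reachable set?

Answer: INVARIANT HOLDS

Working:
Inv-set: {0,3,4,5,6}
Reach set: {0,3,4,5,6}
  0: safe
  3: safe
  4: safe
  5: safe
  6: safe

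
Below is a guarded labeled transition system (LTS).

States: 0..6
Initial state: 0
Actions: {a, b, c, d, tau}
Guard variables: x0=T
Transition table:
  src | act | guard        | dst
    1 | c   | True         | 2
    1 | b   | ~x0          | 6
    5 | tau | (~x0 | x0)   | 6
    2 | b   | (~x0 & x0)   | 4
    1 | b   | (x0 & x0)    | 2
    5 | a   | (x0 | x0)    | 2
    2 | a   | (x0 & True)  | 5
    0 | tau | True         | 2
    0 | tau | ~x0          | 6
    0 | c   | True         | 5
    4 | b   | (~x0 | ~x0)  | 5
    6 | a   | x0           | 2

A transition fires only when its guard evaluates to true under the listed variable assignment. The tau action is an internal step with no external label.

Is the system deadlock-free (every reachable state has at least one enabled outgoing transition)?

Answer: DEADLOCK-FREE

Trace:
R = {0,2,5,6}
  0: c→5  tau→2  [deg 2]
  2: a→5  [deg 1]
  5: a→2  tau→6  [deg 2]
  6: a→2  [deg 1]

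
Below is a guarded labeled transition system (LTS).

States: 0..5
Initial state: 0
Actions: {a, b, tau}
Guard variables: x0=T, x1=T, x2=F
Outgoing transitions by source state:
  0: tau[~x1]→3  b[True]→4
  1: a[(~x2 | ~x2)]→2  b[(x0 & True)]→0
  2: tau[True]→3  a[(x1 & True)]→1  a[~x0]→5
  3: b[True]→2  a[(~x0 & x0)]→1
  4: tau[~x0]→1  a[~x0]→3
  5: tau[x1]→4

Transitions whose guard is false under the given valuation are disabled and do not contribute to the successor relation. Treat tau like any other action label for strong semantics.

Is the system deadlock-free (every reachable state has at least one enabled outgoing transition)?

Reach set: {0,4}
  0: b→4  [1 out]
  4: ∅  [STUCK]
witness 4: b

Answer: DEADLOCK at state 4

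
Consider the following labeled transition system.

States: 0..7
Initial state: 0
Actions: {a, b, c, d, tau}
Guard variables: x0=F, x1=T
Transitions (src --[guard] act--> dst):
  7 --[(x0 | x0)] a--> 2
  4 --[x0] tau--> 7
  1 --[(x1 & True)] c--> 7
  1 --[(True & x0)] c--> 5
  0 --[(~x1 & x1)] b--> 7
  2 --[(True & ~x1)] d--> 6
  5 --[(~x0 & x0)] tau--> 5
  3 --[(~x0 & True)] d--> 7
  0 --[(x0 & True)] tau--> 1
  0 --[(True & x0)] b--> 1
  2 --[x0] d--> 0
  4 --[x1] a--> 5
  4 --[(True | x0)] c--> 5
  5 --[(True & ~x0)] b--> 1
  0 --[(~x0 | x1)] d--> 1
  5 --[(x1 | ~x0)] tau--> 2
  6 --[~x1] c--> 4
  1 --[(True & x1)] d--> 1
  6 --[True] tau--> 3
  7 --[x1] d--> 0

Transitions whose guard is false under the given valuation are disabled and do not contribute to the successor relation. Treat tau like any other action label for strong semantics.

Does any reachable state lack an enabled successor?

R = {0,1,7}
  0: d→1  [1 exit(s)]
  1: c→7  d→1  [2 exit(s)]
  7: d→0  [1 exit(s)]

Answer: DEADLOCK-FREE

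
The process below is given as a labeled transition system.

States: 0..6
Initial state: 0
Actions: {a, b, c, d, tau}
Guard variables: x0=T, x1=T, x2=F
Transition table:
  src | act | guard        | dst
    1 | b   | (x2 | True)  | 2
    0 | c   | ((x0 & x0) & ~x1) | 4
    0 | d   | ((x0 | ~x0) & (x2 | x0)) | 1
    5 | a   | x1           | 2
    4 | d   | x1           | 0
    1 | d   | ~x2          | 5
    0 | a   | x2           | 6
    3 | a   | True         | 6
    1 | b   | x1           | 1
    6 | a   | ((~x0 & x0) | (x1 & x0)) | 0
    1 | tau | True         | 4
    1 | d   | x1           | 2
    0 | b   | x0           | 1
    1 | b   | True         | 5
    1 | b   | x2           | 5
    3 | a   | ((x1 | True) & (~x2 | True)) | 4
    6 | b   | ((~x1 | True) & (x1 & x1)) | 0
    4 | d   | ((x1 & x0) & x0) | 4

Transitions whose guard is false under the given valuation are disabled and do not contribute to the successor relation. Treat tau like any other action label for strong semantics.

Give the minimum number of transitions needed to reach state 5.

Layered search for 5:
  L0 = {0}
  L1 = {1}
  L2 = {2,4,5}
depth(5)=2, e.g. b·b

Answer: 2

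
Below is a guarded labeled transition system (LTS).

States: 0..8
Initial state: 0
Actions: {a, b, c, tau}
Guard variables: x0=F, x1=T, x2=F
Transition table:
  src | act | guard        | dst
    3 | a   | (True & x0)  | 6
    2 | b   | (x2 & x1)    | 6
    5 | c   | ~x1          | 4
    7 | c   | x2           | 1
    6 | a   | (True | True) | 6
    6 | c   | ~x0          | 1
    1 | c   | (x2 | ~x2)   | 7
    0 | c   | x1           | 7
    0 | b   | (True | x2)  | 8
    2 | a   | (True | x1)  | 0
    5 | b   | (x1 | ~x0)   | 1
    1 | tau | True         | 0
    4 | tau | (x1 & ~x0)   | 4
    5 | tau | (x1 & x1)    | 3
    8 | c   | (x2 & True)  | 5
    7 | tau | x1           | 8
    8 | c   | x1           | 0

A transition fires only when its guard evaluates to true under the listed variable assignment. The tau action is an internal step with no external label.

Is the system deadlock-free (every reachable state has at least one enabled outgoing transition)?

Answer: DEADLOCK-FREE

Working:
Reachable = {0,7,8}
  0: b→8  c→7  [2 exit(s)]
  7: tau→8  [1 exit(s)]
  8: c→0  [1 exit(s)]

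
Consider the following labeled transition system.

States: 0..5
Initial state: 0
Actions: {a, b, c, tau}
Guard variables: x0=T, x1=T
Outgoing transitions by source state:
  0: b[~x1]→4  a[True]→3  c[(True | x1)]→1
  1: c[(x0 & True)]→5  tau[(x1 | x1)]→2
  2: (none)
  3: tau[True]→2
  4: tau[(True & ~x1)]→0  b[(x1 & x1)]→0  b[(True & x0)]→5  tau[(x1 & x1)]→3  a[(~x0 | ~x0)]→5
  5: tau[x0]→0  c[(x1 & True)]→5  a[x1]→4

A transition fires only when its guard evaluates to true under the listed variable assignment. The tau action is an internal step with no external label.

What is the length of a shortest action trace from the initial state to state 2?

Layered search for 2:
  Layer 0: {0}
  Layer 1: {1,3}
  Layer 2: {2,5}
2 enters at depth 2; path a·tau

Answer: 2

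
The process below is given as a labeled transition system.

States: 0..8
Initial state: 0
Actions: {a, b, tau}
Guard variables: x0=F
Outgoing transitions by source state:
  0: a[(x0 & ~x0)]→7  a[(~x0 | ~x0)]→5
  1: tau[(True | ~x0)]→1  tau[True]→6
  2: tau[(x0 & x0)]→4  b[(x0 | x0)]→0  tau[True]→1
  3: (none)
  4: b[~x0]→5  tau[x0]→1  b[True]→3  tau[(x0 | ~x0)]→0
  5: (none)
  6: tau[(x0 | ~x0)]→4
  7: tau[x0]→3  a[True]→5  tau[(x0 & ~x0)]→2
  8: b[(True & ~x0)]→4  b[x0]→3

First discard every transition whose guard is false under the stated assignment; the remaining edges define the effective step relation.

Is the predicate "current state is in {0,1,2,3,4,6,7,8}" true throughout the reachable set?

Answer: INVARIANT VIOLATED at state 5

Working:
Allowed set {0,1,2,3,4,6,7,8}
Reachable = {0,5}
  0: ok
  5: outside
witness against invariant: a → 5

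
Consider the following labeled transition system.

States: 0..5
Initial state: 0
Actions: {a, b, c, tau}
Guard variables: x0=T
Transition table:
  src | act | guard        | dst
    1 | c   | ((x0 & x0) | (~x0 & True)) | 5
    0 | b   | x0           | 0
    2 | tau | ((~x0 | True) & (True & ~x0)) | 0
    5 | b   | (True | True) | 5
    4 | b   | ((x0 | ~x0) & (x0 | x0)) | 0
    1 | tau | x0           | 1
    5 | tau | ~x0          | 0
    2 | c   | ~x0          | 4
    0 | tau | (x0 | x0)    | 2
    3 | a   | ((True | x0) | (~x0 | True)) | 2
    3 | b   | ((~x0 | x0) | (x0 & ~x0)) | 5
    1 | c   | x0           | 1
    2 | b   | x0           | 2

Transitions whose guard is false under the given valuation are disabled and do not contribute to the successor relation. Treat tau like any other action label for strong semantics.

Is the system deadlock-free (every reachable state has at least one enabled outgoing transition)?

Reachable = {0,2}
  0: b→0  tau→2  [2 out]
  2: b→2  [1 out]

Answer: DEADLOCK-FREE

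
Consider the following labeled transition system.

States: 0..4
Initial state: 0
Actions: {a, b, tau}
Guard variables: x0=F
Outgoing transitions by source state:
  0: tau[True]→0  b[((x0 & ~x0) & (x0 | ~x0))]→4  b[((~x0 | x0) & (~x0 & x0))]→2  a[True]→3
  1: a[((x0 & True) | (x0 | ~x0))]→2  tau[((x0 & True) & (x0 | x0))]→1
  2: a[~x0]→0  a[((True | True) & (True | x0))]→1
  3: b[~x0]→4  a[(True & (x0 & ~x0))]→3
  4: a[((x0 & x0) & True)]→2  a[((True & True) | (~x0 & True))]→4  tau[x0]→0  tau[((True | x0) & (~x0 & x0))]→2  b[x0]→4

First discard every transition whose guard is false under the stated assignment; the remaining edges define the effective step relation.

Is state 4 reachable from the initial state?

After dropping false guards: 7 live edges.
depth 0: {0}
depth 1: {3}  cumulative {0,3}
depth 2: {4}  cumulative {0,3,4}
R = {0,3,4}
witness 4: a·b

Answer: REACHABLE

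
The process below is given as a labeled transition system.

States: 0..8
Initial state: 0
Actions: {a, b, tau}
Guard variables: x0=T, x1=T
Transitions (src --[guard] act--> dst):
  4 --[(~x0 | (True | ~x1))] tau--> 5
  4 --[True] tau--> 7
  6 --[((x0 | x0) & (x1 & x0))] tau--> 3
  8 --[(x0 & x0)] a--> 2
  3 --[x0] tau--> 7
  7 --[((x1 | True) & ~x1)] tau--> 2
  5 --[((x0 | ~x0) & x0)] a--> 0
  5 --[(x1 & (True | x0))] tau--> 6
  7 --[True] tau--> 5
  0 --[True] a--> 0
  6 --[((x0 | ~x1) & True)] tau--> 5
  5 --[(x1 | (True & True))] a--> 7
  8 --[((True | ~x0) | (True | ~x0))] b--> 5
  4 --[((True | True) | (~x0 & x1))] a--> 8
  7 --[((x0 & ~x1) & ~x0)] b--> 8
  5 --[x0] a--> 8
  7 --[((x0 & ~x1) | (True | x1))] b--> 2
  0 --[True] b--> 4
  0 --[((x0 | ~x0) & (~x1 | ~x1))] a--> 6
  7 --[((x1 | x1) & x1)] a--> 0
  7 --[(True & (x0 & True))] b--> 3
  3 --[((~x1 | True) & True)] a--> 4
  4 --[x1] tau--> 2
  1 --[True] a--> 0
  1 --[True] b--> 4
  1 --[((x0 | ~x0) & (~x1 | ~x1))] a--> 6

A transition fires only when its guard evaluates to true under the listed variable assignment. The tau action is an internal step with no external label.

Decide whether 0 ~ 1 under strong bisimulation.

Answer: BISIMILAR

Analysis:
Compute ~ classes (split until stable):
  round 0: {{0,1,2,3,4,5,6,7,8}}
  round 1: {{0,1,8},{2},{3,4,5},{6},{7}}
  round 2: {{0,1},{2},{3},{4},{5},{6},{7},{8}}
stable after 3 split(s): 8 block(s)
class of 0: {0,1}; class of 1: {0,1}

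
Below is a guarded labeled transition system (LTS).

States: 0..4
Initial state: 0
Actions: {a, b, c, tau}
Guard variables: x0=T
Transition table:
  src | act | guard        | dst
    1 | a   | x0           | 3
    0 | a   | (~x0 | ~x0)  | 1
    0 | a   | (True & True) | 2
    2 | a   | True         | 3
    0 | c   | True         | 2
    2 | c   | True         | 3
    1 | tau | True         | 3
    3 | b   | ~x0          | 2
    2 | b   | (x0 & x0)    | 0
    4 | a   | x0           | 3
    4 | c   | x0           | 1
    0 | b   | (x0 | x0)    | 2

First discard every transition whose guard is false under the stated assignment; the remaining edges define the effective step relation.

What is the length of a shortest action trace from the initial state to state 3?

BFS to 3:
  depth 0: {0}
  depth 1: {2}
  depth 2: {3}
first hit 3 at d=2 via a·a

Answer: 2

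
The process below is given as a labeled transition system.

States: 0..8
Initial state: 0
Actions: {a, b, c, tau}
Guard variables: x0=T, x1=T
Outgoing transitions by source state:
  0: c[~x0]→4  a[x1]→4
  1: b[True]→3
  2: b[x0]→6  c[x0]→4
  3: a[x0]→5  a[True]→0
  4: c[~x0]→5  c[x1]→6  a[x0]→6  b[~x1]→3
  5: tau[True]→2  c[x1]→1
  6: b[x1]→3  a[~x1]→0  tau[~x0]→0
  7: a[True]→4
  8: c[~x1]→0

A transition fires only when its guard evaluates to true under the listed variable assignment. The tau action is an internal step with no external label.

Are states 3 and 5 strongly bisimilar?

Answer: NOT BISIMILAR

Trace:
Bisimulation quotient by refinement:
  π0 = {{0,1,2,3,4,5,6,7,8}}
  π1 = {{0,3,7},{1,6},{2},{4},{5},{8}}
  π2 = {{0,7},{1,6},{2},{3},{4},{5},{8}}
stable after 3 split(s): 7 block(s)
class of 3: {3}; class of 5: {5}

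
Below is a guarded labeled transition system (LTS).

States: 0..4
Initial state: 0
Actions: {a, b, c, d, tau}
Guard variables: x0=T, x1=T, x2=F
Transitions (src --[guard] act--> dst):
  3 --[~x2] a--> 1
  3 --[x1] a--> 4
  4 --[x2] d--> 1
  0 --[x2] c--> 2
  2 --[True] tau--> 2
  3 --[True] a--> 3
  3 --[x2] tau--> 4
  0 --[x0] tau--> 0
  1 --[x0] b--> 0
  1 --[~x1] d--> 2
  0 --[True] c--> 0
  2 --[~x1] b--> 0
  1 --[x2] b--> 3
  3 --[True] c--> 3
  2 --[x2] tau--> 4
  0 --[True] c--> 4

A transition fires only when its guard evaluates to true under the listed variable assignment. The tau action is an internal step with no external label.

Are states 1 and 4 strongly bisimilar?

Answer: NOT BISIMILAR

Analysis:
Compute ~ classes (split until stable):
  π0 = {{0,1,2,3,4}}
  π1 = {{0},{1},{2},{3},{4}}
stable after 2 split(s): 5 block(s)
1∈{1}, 4∈{4}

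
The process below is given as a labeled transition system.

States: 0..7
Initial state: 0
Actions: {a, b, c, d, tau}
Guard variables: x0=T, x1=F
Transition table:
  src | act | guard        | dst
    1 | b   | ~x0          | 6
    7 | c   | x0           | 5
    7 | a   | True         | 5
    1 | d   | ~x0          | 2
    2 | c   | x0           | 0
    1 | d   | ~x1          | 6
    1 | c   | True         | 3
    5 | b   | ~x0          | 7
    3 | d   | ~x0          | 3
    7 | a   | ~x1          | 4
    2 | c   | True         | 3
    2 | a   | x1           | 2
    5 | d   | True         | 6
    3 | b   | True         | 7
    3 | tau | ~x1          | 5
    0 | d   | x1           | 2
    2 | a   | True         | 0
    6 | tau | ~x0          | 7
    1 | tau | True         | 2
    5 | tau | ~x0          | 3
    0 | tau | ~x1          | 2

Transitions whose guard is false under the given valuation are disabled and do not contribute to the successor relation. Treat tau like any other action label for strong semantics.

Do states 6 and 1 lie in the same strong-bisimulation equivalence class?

Compute ~ classes (split until stable):
  π0 = {{0,1,2,3,4,5,6,7}}
  π1 = {{0},{1},{2,7},{3},{4,6},{5}}
  π2 = {{0},{1},{2},{3},{4,6},{5},{7}}
7 equivalence class(es) (converged in 3)
[6]={4,6}  [1]={1}

Answer: NOT BISIMILAR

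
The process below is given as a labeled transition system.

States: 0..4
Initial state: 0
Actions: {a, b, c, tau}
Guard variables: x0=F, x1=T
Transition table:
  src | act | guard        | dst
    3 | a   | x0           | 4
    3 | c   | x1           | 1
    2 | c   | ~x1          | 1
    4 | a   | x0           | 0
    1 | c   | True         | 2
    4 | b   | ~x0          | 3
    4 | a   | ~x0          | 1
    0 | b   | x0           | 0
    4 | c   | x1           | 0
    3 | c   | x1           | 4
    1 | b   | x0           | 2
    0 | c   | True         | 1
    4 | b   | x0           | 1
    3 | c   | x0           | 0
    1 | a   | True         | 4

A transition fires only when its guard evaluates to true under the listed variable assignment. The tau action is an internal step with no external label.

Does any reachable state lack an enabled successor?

Answer: DEADLOCK at state 2

Working:
Reach set: {0,1,2,3,4}
  0: c→1  [deg 1]
  1: a→4  c→2  [deg 2]
  2: ∅  [no exit]
  3: c→1  c→4  [deg 2]
  4: a→1  b→3  c→0  [deg 3]
Path to 2: c·c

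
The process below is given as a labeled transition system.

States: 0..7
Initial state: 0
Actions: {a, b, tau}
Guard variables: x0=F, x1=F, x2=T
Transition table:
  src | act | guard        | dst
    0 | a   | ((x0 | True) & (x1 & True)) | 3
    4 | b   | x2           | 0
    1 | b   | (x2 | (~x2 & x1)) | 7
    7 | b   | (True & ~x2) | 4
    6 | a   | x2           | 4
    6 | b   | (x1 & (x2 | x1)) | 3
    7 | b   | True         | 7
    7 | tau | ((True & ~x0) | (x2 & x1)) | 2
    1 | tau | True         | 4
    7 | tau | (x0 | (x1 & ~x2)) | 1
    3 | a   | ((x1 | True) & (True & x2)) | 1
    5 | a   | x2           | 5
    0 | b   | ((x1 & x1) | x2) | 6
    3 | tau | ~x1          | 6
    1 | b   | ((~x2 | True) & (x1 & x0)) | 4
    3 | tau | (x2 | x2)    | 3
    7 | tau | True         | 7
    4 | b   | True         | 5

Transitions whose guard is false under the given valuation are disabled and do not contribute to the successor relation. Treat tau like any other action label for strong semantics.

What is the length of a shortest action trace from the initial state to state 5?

Layered search for 5:
  Layer 0: {0}
  Layer 1: {6}
  Layer 2: {4}
  Layer 3: {5}
5 enters at depth 3; path b·a·b

Answer: 3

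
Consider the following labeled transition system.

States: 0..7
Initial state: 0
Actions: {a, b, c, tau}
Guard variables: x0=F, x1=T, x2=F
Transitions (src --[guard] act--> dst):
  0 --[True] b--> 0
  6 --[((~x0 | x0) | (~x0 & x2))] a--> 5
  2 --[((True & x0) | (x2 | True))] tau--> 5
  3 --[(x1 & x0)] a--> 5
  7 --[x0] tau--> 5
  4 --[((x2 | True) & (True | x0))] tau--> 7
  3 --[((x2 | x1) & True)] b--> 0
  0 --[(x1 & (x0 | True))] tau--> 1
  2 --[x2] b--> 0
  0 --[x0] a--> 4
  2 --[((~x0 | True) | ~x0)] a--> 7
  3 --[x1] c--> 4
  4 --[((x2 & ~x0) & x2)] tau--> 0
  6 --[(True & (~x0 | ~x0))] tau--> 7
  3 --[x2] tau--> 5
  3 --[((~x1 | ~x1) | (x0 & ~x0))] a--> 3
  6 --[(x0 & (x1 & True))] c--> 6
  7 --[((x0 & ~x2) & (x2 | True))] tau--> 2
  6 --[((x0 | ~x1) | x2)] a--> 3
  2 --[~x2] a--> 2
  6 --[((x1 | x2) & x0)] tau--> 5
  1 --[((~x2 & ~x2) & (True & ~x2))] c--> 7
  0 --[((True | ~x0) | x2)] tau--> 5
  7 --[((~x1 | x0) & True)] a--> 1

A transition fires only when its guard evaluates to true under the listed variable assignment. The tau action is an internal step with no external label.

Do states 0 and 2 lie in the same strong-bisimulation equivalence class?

Bisimulation quotient by refinement:
  P[0] = {{0,1,2,3,4,5,6,7}}
  P[1] = {{0},{1},{2,6},{3},{4},{5,7}}
  P[2] = {{0},{1},{2},{3},{4},{5,7},{6}}
stable after 3 split(s): 7 block(s)
0∈{0}, 2∈{2}

Answer: NOT BISIMILAR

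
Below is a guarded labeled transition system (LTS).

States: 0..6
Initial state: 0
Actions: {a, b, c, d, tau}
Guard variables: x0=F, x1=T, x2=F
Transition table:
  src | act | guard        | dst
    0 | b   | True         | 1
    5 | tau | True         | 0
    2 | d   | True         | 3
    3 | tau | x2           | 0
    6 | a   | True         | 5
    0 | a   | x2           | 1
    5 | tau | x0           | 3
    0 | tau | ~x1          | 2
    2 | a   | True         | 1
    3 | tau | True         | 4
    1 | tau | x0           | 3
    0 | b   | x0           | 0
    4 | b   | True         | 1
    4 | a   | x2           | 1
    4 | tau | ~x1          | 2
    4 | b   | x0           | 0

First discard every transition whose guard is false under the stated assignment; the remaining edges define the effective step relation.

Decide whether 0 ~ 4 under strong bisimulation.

Bisimulation quotient by refinement:
  P[0] = {{0,1,2,3,4,5,6}}
  P[1] = {{0,4},{1},{2},{3,5},{6}}
5 equivalence class(es) (converged in 2)
[0]={0,4}  [4]={0,4}

Answer: BISIMILAR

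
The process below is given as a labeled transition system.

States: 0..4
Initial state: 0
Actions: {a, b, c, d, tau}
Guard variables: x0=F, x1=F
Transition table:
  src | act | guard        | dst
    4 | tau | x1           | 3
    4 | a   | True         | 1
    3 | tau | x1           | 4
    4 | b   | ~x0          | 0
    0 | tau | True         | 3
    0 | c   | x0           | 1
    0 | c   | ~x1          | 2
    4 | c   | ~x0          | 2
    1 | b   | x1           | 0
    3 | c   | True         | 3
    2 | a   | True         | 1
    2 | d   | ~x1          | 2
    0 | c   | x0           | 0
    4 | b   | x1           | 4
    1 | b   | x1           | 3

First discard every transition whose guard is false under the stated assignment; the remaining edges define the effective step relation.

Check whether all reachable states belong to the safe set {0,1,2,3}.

Allowed set {0,1,2,3}
Reach set: {0,1,2,3}
  0: ok
  1: ok
  2: ok
  3: ok

Answer: INVARIANT HOLDS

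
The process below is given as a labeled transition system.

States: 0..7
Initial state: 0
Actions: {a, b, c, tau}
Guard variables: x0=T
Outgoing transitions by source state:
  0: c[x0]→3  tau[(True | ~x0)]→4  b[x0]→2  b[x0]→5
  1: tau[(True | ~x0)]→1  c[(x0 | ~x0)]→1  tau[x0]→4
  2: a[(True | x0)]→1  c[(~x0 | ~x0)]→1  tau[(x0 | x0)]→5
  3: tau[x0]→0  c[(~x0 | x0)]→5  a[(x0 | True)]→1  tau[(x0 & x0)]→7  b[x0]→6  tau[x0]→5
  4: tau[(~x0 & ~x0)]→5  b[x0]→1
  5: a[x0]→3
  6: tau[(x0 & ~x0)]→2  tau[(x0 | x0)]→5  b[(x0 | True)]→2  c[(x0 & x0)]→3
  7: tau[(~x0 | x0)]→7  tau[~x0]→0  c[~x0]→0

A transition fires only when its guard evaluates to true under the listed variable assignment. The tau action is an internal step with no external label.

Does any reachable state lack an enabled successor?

R = {0,1,2,3,4,5,6,7}
  0: b→2  b→5  c→3  tau→4  [4 out]
  1: c→1  tau→1  tau→4  [3 out]
  2: a→1  tau→5  [2 out]
  3: a→1  b→6  c→5  tau→0  tau→5  tau→7  [6 out]
  4: b→1  [1 out]
  5: a→3  [1 out]
  6: b→2  c→3  tau→5  [3 out]
  7: tau→7  [1 out]

Answer: DEADLOCK-FREE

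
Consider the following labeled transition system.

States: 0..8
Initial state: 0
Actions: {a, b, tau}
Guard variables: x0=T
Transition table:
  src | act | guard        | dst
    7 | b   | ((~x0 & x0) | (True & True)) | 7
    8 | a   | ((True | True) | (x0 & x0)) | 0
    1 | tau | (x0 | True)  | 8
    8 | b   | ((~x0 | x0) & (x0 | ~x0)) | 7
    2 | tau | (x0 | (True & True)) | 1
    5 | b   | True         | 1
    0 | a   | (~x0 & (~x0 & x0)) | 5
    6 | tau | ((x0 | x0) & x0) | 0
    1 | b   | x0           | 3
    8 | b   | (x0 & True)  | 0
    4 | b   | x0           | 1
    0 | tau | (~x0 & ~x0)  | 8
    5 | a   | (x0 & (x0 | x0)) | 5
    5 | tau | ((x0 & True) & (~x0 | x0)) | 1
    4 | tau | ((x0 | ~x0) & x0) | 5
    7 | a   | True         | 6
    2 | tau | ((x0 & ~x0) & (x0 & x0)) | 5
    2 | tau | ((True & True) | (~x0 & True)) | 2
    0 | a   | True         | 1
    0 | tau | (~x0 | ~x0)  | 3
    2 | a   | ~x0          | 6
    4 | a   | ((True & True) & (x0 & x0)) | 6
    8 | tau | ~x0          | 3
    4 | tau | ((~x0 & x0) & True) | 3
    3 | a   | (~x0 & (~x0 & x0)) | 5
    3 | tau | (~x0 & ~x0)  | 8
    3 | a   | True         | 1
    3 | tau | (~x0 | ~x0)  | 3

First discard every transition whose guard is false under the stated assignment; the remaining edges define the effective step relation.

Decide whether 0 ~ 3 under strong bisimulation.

Refine partition for ~:
  π0 = {{0,1,2,3,4,5,6,7,8}}
  π1 = {{0,3},{1},{2,6},{4,5},{7,8}}
  π2 = {{0,3},{1},{2},{4},{5},{6},{7},{8}}
stable after 3 split(s): 8 block(s)
0∈{0,3}, 3∈{0,3}

Answer: BISIMILAR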